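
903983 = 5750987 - 4847004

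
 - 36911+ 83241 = 46330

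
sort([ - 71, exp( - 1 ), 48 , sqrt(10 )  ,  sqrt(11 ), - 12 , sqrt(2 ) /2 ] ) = [ - 71 , - 12,  exp( -1),sqrt(2 )/2, sqrt(10), sqrt ( 11 ),48]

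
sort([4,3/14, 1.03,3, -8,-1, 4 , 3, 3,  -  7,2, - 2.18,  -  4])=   [-8, - 7, -4, - 2.18, - 1, 3/14,1.03,2,3 , 3,3,4, 4]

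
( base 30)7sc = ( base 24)CA0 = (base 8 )15760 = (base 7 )26565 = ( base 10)7152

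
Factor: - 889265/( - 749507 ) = 5^1*11^(-1) * 13^1 * 61^(  -  1)*1117^( -1 )*13681^1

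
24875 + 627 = 25502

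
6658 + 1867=8525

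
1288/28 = 46 = 46.00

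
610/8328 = 305/4164 = 0.07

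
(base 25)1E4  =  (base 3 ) 1100021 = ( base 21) 24d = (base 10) 979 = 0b1111010011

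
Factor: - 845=-5^1*13^2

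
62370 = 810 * 77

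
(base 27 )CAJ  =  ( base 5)242122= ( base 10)9037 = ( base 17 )1e4a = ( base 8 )21515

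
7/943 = 7/943 = 0.01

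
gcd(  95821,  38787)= 1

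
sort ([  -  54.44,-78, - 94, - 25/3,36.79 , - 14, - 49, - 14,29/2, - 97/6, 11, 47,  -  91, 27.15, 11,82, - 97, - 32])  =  [ - 97,-94, - 91, - 78, - 54.44, - 49, - 32 , - 97/6,-14, - 14, - 25/3, 11,  11, 29/2, 27.15, 36.79,47,82] 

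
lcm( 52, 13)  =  52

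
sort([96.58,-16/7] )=[ - 16/7,  96.58]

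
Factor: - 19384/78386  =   - 9692/39193 = - 2^2 * 7^( - 1)* 11^( - 1)* 509^( - 1) *2423^1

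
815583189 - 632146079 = 183437110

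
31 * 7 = 217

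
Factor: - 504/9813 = -168/3271 = - 2^3*3^1*7^1 * 3271^( - 1)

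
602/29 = 602/29 =20.76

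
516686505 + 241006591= 757693096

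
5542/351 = 5542/351 = 15.79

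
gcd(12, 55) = 1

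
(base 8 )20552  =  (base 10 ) 8554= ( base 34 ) 7DK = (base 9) 12654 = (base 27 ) BJM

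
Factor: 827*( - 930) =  - 769110 = -  2^1*3^1*5^1*31^1*827^1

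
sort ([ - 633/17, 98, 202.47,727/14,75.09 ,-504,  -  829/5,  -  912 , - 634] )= [ - 912, - 634, - 504,-829/5  , - 633/17 , 727/14, 75.09,98 , 202.47 ]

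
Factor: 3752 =2^3*7^1 * 67^1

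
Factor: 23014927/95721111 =3^( -2) * 13^2 *23^1 * 31^1*191^1*10635679^( - 1)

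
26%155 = 26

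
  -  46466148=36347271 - 82813419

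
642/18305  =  642/18305=0.04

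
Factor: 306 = 2^1*3^2*17^1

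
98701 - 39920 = 58781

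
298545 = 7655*39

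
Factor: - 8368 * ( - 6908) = 57806144 = 2^6*11^1*157^1*523^1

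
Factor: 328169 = 107^1*3067^1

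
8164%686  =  618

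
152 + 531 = 683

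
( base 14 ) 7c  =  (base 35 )35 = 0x6e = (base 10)110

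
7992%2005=1977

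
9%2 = 1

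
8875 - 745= 8130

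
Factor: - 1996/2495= - 2^2*5^(-1) = - 4/5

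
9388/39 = 9388/39 = 240.72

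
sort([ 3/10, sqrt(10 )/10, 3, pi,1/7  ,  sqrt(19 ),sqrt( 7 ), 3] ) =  [1/7,  3/10,sqrt( 10 )/10,sqrt( 7), 3,3, pi,  sqrt( 19) ] 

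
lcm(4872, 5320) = 462840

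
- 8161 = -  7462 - 699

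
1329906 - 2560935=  - 1231029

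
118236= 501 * 236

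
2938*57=167466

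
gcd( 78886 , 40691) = 1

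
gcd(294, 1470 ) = 294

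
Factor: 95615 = 5^1*13^1 * 1471^1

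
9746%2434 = 10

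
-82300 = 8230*( - 10) 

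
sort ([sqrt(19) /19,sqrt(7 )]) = [ sqrt (19)/19,sqrt(7)] 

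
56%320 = 56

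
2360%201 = 149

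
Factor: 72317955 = 3^1 * 5^1*4821197^1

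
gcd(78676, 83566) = 2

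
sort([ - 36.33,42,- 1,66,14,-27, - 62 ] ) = [ - 62, - 36.33,-27,- 1,14,42,66 ] 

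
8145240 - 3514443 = 4630797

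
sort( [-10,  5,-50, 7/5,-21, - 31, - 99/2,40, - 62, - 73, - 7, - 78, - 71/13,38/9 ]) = [ - 78, - 73,-62, - 50, -99/2, - 31, - 21,-10, -7,-71/13,7/5, 38/9,5,40 ]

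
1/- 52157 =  - 1/52157 = - 0.00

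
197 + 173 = 370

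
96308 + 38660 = 134968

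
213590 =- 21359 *( - 10)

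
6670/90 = 74  +  1/9 = 74.11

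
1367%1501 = 1367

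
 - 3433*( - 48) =164784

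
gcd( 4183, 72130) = 1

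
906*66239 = 60012534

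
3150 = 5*630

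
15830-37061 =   -  21231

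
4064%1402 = 1260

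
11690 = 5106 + 6584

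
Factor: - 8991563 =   -  7^1*839^1*1531^1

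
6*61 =366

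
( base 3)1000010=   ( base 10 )732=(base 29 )P7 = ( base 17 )291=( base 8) 1334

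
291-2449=- 2158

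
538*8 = 4304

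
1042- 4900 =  -3858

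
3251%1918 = 1333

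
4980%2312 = 356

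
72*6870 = 494640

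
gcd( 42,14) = 14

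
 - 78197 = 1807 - 80004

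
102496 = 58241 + 44255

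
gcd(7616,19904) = 64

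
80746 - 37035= 43711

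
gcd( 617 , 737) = 1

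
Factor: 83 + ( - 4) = 79 = 79^1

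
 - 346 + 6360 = 6014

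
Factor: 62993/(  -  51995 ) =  - 5^( - 1 )* 7^1* 8999^1*10399^(- 1 )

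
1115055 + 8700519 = 9815574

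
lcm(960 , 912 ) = 18240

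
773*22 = 17006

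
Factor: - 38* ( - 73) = 2774 = 2^1 * 19^1*73^1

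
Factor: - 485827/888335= -5^ (-1 ) * 7^(-1)*17^ ( -1 )*1493^(-1)*485827^1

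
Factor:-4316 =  - 2^2*13^1*83^1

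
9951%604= 287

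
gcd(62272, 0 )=62272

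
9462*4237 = 40090494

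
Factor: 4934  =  2^1*2467^1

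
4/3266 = 2/1633 = 0.00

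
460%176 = 108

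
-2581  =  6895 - 9476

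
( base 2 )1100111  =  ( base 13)7c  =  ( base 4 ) 1213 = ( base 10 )103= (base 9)124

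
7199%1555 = 979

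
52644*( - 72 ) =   -  3790368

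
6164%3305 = 2859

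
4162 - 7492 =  - 3330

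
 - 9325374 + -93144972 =-102470346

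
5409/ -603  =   - 601/67  =  - 8.97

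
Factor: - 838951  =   - 838951^1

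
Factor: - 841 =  - 29^2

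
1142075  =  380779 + 761296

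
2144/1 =2144 =2144.00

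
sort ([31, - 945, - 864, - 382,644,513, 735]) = [ - 945,-864, - 382,31, 513,644,735 ]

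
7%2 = 1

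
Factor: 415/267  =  3^( - 1)*5^1*83^1*89^( - 1)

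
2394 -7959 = - 5565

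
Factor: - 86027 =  - 86027^1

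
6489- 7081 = - 592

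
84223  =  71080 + 13143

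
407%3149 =407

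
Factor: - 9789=- 3^1*13^1*251^1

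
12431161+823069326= 835500487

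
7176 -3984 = 3192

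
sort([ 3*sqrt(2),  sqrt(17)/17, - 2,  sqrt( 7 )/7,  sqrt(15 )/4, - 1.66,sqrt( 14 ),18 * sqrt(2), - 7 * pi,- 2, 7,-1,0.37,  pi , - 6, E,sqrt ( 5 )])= [-7*pi, - 6, - 2, - 2,  -  1.66,  -  1, sqrt(17)/17,  0.37,sqrt(7)/7,sqrt(15)/4,sqrt(5 ) , E , pi,sqrt( 14), 3*sqrt(2) , 7 , 18*sqrt(2)] 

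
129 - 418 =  - 289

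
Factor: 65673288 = 2^3*3^3*47^1*6469^1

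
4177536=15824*264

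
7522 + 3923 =11445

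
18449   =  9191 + 9258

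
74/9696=37/4848= 0.01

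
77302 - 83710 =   -  6408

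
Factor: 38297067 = 3^1*79^1*161591^1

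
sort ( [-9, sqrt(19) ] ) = [ - 9, sqrt( 19) ]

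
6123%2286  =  1551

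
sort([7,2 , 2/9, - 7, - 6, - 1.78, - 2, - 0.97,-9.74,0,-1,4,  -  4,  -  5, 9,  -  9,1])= [ - 9.74,-9,- 7, - 6,  -  5,-4, - 2,-1.78,-1, - 0.97, 0, 2/9, 1,2 , 4,7,9]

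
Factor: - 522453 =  - 3^1*349^1*499^1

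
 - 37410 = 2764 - 40174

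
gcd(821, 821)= 821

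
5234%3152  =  2082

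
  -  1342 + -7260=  - 8602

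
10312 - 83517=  - 73205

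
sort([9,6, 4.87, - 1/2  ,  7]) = [ -1/2, 4.87,6, 7,9] 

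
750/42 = 17+6/7 =17.86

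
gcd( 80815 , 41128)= 1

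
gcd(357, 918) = 51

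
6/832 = 3/416 = 0.01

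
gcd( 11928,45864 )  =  168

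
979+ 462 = 1441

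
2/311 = 2/311 = 0.01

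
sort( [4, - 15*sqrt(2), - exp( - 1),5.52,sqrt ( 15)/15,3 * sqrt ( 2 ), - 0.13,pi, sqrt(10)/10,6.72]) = [  -  15*sqrt(2 ),  -  exp( - 1), - 0.13,sqrt(15)/15,  sqrt ( 10)/10, pi, 4, 3 * sqrt( 2 ), 5.52,6.72 ]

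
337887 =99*3413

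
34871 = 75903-41032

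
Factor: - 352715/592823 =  - 32065/53893 = - 5^1*7^(-1)*11^2*53^1*7699^( - 1 )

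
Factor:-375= - 3^1*5^3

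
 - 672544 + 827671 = 155127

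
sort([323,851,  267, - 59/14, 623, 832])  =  [ - 59/14, 267,  323 , 623,832, 851 ] 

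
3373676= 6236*541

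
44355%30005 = 14350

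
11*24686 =271546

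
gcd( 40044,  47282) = 94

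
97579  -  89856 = 7723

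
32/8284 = 8/2071 = 0.00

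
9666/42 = 1611/7 = 230.14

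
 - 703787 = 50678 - 754465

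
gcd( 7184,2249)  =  1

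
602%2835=602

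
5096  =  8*637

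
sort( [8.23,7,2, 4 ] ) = [ 2, 4, 7,8.23] 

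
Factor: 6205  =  5^1*17^1 * 73^1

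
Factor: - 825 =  - 3^1*5^2*11^1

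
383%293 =90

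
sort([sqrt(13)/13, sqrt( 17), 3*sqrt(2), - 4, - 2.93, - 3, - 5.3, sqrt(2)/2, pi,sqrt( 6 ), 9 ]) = [ - 5.3,-4, - 3, - 2.93,sqrt(13)/13 , sqrt( 2)/2 , sqrt( 6), pi,sqrt(17 ), 3*sqrt( 2 ),9] 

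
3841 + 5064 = 8905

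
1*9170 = 9170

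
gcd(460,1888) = 4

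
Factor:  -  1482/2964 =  - 2^( - 1)= - 1/2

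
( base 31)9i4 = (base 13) 4267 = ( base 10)9211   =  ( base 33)8F4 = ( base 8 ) 21773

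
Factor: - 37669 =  - 139^1*271^1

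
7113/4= 7113/4 = 1778.25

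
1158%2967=1158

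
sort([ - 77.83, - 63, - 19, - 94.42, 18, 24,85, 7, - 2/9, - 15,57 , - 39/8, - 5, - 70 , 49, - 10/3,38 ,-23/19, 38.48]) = [ - 94.42, - 77.83, - 70, - 63, - 19, - 15,  -  5, - 39/8, - 10/3, - 23/19, - 2/9, 7, 18,24, 38,38.48,49, 57, 85]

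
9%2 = 1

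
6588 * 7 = 46116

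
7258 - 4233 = 3025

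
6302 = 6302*1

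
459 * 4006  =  1838754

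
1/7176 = 1/7176=0.00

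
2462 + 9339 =11801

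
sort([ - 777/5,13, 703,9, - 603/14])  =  [ - 777/5, - 603/14,9,13, 703]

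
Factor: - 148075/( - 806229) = 3^( - 2)*5^2 * 29^(  -  1) * 3089^(-1) * 5923^1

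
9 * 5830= 52470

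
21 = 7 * 3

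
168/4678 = 84/2339 = 0.04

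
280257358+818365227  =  1098622585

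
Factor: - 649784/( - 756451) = 2^3*433^( - 1)*1747^( - 1 )*81223^1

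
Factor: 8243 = 8243^1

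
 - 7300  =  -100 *73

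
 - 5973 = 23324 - 29297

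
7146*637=4552002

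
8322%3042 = 2238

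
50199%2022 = 1671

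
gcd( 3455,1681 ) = 1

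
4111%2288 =1823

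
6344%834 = 506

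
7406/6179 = 1+1227/6179 =1.20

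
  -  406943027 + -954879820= -1361822847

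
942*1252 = 1179384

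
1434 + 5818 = 7252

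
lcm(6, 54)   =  54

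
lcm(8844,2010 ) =44220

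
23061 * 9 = 207549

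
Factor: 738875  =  5^3*23^1*257^1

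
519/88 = 5 + 79/88 = 5.90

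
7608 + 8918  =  16526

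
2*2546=5092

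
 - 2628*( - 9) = 23652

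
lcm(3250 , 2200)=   143000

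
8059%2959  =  2141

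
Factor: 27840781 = 17^1*1637693^1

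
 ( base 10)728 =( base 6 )3212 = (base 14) 3a0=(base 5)10403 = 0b1011011000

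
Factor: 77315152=2^4*131^1*36887^1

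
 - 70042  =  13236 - 83278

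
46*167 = 7682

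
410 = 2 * 205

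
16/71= 16/71=0.23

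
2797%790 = 427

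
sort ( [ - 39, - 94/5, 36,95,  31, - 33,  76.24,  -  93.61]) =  [ - 93.61, - 39, - 33, - 94/5,31,36,76.24, 95]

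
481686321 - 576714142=-95027821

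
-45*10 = -450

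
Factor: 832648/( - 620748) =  - 2^1 * 3^( - 2)*29^1 * 37^1*43^(-1 )*97^1*401^(  -  1)= -  208162/155187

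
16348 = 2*8174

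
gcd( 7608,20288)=2536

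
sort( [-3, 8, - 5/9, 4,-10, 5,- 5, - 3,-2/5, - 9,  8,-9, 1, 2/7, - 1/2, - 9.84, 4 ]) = [ - 10,  -  9.84, - 9, - 9,-5 ,  -  3 , - 3, - 5/9, - 1/2,-2/5, 2/7, 1, 4, 4, 5 , 8, 8 ] 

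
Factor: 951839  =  7^1 * 135977^1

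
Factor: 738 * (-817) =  - 2^1 * 3^2*19^1*41^1  *43^1 = - 602946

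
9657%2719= 1500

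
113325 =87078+26247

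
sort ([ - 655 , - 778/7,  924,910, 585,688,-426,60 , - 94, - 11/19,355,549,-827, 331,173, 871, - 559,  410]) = [ - 827,- 655, - 559, - 426, - 778/7,-94, - 11/19 , 60  ,  173,331,355,410,549,585,688,871 , 910, 924]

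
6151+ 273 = 6424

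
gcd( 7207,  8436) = 1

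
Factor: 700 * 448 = 2^8*5^2*7^2 = 313600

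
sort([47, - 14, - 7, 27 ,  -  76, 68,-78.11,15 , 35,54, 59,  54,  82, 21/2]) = [  -  78.11, - 76, - 14, - 7, 21/2,15,  27, 35, 47, 54 , 54,59,68,82]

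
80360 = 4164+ 76196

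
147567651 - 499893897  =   -352326246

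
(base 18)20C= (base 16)294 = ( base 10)660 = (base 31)l9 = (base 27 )oc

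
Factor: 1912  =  2^3*239^1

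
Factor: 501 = 3^1*167^1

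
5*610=3050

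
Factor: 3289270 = 2^1*5^1*97^1*3391^1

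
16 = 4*4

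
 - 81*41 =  - 3321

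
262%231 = 31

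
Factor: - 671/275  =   - 61/25 =- 5^( - 2 )*61^1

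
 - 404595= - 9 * 44955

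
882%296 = 290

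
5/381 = 5/381 = 0.01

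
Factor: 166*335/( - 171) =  - 2^1 * 3^( - 2)* 5^1*19^ ( - 1 ) *67^1*83^1 = -55610/171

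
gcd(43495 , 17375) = 5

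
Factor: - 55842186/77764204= - 2^(-1 )*3^1*7^(-1 )*199^1*46769^1*2777293^ ( - 1) = -27921093/38882102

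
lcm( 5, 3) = 15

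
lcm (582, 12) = 1164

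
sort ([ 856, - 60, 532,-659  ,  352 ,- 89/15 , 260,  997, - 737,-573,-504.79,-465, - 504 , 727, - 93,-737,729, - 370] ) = [-737, - 737, - 659, - 573, - 504.79,-504, -465, - 370 , - 93, - 60, - 89/15,260,352,532, 727,729, 856,  997]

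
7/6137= 7/6137 = 0.00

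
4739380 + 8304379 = 13043759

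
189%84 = 21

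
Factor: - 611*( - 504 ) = 307944   =  2^3*3^2*7^1 * 13^1 *47^1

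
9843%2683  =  1794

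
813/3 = 271 = 271.00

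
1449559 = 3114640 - 1665081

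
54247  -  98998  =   - 44751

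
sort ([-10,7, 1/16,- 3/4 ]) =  [ - 10,-3/4,1/16, 7 ] 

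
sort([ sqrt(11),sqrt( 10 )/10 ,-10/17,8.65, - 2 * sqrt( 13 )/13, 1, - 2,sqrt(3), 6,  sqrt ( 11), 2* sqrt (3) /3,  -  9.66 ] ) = [ - 9.66,  -  2,  -  10/17, - 2*sqrt(13 )/13,sqrt(10)/10,1,2*sqrt (3)/3, sqrt(3 ), sqrt( 11),sqrt(11), 6,8.65]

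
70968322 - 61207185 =9761137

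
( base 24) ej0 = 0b10000101001000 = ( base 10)8520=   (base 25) DFK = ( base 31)8qq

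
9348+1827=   11175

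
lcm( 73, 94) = 6862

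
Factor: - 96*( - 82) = 7872 = 2^6*3^1*41^1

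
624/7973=624/7973 = 0.08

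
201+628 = 829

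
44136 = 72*613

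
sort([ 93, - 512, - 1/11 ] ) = [-512, - 1/11,93 ]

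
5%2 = 1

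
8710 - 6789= 1921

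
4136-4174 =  - 38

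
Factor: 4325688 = 2^3*3^2*73^1*823^1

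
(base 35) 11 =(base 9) 40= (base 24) 1c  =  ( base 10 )36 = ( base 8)44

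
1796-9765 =-7969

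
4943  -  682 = 4261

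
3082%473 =244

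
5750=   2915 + 2835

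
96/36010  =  48/18005 = 0.00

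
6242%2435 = 1372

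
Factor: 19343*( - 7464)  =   - 2^3  *  3^1*23^1*29^2*311^1=- 144376152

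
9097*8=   72776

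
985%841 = 144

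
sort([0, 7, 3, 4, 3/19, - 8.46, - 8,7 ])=[ - 8.46, - 8, 0,3/19, 3 , 4,  7 , 7 ]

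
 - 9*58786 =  - 529074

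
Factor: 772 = 2^2*193^1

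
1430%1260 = 170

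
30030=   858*35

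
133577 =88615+44962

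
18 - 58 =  - 40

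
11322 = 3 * 3774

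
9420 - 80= 9340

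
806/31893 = 806/31893 = 0.03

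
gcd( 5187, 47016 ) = 3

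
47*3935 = 184945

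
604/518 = 1+43/259 = 1.17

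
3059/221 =13 + 186/221 = 13.84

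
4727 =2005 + 2722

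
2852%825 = 377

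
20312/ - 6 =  - 3386+2/3 = -3385.33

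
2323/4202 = 2323/4202 = 0.55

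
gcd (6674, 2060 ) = 2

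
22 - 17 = 5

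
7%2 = 1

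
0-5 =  - 5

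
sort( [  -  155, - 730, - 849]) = [ -849, - 730, - 155]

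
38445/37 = 1039 + 2/37 = 1039.05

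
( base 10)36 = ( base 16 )24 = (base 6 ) 100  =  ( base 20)1G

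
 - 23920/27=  - 886  +  2/27 = - 885.93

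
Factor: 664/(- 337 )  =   - 2^3*83^1*337^ ( - 1)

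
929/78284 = 929/78284 = 0.01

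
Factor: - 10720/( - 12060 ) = 2^3 *3^( - 2 ) = 8/9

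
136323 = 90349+45974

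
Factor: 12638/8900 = 2^(-1) *5^(-2 )*71^1 = 71/50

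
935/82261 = 935/82261 = 0.01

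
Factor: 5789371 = 7^1*317^1*2609^1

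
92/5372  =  23/1343 =0.02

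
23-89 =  - 66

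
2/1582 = 1/791 = 0.00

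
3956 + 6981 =10937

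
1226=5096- 3870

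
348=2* 174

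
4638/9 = 515 + 1/3=515.33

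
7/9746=7/9746  =  0.00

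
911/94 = 911/94 =9.69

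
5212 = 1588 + 3624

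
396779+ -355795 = 40984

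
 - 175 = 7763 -7938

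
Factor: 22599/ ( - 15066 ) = -2^(-1 )*3^1 = - 3/2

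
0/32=0 = 0.00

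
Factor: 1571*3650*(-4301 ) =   -  2^1*5^2*11^1*17^1*23^1*73^1*1571^1 = - 24662579150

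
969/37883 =969/37883= 0.03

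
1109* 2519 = 2793571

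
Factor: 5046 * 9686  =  48875556 = 2^2 * 3^1*29^3 * 167^1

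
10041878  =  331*30338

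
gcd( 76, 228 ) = 76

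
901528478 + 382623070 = 1284151548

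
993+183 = 1176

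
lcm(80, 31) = 2480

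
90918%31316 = 28286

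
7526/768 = 3763/384 = 9.80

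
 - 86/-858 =43/429=0.10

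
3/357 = 1/119 = 0.01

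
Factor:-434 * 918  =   -2^2* 3^3 *7^1*17^1*31^1  =  -398412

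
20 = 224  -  204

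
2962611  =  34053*87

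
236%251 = 236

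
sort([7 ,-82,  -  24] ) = [ - 82,-24,7]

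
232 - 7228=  - 6996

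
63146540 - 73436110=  -10289570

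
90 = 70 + 20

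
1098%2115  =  1098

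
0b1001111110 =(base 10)638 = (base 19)1EB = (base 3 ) 212122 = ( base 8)1176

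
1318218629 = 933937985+384280644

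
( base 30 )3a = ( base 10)100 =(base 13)79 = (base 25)40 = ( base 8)144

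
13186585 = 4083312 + 9103273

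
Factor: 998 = 2^1 * 499^1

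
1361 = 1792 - 431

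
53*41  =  2173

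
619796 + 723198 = 1342994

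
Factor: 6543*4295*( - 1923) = - 54040501755  =  - 3^3*5^1 * 641^1 * 727^1*859^1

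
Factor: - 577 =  - 577^1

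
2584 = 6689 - 4105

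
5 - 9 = -4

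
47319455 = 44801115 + 2518340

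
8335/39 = 213 + 28/39 = 213.72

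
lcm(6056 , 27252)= 54504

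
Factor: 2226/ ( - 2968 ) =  - 2^ ( - 2)*3^1 = - 3/4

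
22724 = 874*26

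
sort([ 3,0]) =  [0, 3]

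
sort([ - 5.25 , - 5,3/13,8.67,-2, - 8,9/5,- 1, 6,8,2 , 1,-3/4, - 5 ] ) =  [-8, - 5.25, -5, - 5, - 2,  -  1, - 3/4,3/13,  1, 9/5, 2, 6, 8,8.67 ] 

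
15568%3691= 804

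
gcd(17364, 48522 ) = 6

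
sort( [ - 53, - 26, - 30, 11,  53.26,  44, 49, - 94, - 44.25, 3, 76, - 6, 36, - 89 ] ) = [ - 94, - 89, - 53, - 44.25, - 30,-26, - 6, 3, 11, 36, 44, 49, 53.26,  76 ]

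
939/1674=313/558 = 0.56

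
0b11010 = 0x1A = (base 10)26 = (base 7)35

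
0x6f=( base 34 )39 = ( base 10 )111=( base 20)5B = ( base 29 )3O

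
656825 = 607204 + 49621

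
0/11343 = 0 = 0.00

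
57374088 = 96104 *597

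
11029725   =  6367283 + 4662442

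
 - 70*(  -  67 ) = 4690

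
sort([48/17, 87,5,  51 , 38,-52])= [ - 52, 48/17,5,38, 51, 87]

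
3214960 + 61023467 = 64238427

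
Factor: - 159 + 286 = 127^1= 127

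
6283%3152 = 3131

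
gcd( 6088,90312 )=8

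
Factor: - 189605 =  - 5^1*13^1*2917^1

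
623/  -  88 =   -  623/88 = - 7.08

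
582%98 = 92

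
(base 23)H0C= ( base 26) D89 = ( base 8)21455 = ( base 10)9005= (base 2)10001100101101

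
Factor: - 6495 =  - 3^1*5^1*433^1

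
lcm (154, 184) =14168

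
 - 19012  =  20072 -39084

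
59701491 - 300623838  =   - 240922347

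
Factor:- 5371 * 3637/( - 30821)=19534327/30821 = 7^( - 2)*17^( - 1)*37^ (-1) *41^1*131^1 * 3637^1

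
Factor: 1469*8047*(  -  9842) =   -  2^1 * 7^1 *13^2*  19^1*  37^1*113^1*619^1 = -  116342705206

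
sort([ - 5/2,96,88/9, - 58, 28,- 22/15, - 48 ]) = [ - 58,  -  48 , - 5/2, - 22/15, 88/9, 28,96 ] 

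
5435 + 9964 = 15399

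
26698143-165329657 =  - 138631514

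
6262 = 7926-1664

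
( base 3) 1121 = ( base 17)29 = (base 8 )53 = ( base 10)43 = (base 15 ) 2D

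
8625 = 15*575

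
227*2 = 454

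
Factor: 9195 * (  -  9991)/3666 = -2^( - 1) * 5^1*13^( - 1)*47^(  -  1) * 97^1*103^1*613^1 = -30622415/1222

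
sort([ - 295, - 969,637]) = [ - 969, - 295,637 ]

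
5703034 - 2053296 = 3649738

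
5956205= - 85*( - 70073) 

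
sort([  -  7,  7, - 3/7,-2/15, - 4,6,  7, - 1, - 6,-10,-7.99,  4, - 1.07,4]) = [  -  10, - 7.99,- 7 ,-6, - 4, - 1.07, - 1,  -  3/7, - 2/15,4, 4, 6,7,  7 ] 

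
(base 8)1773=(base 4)33323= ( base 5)13034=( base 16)3fb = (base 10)1019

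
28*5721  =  160188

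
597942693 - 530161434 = 67781259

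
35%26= 9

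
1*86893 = 86893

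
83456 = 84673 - 1217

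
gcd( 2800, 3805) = 5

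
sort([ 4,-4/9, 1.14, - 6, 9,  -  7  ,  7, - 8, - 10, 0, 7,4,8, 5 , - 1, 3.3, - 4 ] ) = [ - 10, - 8,-7, - 6, - 4, - 1, - 4/9, 0 , 1.14, 3.3, 4 , 4, 5 , 7, 7,8, 9]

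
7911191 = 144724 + 7766467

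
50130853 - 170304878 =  - 120174025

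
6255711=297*21063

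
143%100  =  43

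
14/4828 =7/2414 = 0.00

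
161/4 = 161/4 = 40.25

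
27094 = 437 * 62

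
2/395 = 2/395= 0.01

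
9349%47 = 43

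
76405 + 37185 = 113590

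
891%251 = 138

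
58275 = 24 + 58251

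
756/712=189/178  =  1.06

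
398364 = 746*534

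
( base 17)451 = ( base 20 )322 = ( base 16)4da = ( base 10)1242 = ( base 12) 876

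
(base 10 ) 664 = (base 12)474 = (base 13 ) 3C1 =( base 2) 1010011000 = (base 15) 2e4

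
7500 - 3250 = 4250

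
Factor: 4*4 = 2^4 =16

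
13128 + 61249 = 74377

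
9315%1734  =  645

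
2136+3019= 5155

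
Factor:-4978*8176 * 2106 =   -  2^6*3^4*7^1*13^1*19^1*73^1 * 131^1=-  85714469568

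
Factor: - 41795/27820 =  - 643/428 = - 2^(- 2)*107^( - 1 ) *643^1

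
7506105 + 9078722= 16584827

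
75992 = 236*322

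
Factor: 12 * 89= 1068=2^2 * 3^1 * 89^1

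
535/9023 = 535/9023 = 0.06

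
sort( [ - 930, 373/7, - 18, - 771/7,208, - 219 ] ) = [-930, - 219, - 771/7,  -  18, 373/7,208 ]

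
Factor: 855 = 3^2 * 5^1*19^1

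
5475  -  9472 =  - 3997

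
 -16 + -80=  - 96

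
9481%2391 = 2308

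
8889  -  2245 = 6644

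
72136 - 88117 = -15981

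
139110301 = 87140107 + 51970194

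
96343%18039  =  6148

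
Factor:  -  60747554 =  -2^1*7^2*23^1*26951^1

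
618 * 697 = 430746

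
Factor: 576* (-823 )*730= -346055040 = -  2^7 * 3^2*5^1*73^1*823^1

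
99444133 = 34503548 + 64940585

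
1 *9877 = 9877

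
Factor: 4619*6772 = 31279868 =2^2*31^1*149^1*1693^1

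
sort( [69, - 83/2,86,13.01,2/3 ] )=[ - 83/2,2/3,13.01,69,86]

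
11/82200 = 11/82200 = 0.00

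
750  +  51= 801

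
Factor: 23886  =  2^1*3^2*1327^1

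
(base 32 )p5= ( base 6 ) 3421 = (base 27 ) 12m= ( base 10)805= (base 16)325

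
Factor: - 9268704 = -2^5*3^2*32183^1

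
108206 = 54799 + 53407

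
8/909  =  8/909 = 0.01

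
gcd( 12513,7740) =129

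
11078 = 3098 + 7980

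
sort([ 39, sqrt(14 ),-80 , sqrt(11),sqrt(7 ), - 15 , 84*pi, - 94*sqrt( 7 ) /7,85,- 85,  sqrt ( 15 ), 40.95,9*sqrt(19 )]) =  [ - 85, - 80, - 94*sqrt( 7)/7, - 15,sqrt( 7),sqrt(11), sqrt( 14 ),  sqrt( 15),39,9*sqrt( 19 ),  40.95, 85, 84*pi]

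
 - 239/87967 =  - 239/87967 = - 0.00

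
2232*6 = 13392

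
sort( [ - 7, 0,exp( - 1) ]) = [ - 7, 0, exp( - 1) ]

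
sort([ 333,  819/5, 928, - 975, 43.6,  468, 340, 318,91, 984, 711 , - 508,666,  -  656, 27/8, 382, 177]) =[ -975, - 656, -508, 27/8, 43.6,91, 819/5 , 177, 318, 333,340, 382, 468, 666 , 711 , 928,984 ] 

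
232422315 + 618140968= 850563283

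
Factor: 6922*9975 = 69046950 = 2^1*3^1*5^2 * 7^1*19^1*3461^1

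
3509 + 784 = 4293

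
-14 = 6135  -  6149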